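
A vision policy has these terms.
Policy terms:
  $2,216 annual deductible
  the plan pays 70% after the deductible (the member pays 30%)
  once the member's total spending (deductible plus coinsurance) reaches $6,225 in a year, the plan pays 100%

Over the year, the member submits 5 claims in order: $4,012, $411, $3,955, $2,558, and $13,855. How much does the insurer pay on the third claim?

$2,768.50

Claim 1 ($4,012): deductible takes $2,216, $1,796 remains; 30% of $1,796 = $538.80. Cost to member: $2,754.80. OOP to date $2,754.80. Plan pays $4,012 − $2,754.80 = $1,257.20.
Claim 2 ($411): 30% coinsurance on $411 = $123.30. Member pays $123.30; OOP now $2,878.10. Plan pays $411 − $123.30 = $287.70.
Claim 3 ($3,955): deductible met; 30% of $3,955 = $1,186.50. Member owes $1,186.50 (running OOP $4,064.60). Plan pays $3,955 − $1,186.50 = $2,768.50.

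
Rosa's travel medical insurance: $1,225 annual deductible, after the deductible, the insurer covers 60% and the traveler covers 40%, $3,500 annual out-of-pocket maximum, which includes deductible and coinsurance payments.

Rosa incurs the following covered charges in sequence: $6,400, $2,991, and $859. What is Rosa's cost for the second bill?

#1 ($6,400): deductible takes $1,225, $5,175 remains; 40% of $5,175 = $2,070. Traveler pays $3,295; OOP now $3,295.
#2 ($2,991): 40% coinsurance on $2,991 = $1,196.40. Adding that to $3,295 gives $4,491.40, past the $3,500 cap; traveler pays only $3,500 − $3,295 = $205.

$205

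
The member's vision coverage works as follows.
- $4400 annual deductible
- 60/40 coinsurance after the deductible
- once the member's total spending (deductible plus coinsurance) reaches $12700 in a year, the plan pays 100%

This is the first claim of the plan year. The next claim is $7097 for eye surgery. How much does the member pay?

Nothing has been paid toward the $4400 deductible, so the first $4400 of this charge is applied there.
The remaining $2697 (= $7097 − $4400) moves to coinsurance.
Coinsurance: $2697 × 40% = $1078.80.
That puts the member's cost at $4400 + $1078.80 = $5478.80 before any cap.
Cumulative spending $0 + $5478.80 = $5478.80 stays under the $12700 maximum.

$5478.80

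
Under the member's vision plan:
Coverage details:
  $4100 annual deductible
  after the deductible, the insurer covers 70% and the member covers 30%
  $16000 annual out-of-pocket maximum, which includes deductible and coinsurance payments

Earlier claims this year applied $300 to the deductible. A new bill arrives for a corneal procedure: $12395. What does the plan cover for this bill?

$6016.50

Remaining deductible: $4100 − $300 = $3800.
That leaves $12395 − $3800 = $8595 for coinsurance.
Member's 30% share of $8595 is $2578.50.
Member responsibility before any cap: $3800 + $2578.50 = $6378.50.
Cumulative spending $300 + $6378.50 = $6678.50 stays under the $16000 maximum.
The insurer covers the remainder: $12395 − $6378.50 = $6016.50.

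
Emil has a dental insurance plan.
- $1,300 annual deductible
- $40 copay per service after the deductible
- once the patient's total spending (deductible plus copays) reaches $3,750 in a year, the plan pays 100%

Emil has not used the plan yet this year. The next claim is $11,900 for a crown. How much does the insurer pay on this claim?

$10,560

The full $1,300 deductible is still open; $1,300 of this bill applies to it.
The remaining $10,600 (= $11,900 − $1,300) moves to the copay.
Copay on this service: $40.
So the patient owes $1,300 + $40 = $1,340 before any cap.
Cumulative spending $0 + $1,340 = $1,340 stays under the $3,750 maximum.
The insurer covers the remainder: $11,900 − $1,340 = $10,560.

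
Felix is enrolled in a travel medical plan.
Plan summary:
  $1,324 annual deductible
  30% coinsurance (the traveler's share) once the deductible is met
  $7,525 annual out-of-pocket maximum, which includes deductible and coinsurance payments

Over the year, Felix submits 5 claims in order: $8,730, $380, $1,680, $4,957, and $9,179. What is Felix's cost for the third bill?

$504

#1 ($8,730): $1,324 to deductible, leaving $7,406; coinsurance $7,406 × 30% = $2,221.80. Traveler pays $3,545.80; OOP now $3,545.80.
#2 ($380): 30% coinsurance on $380 = $114. Traveler pays $114; OOP now $3,659.80.
#3 ($1,680): deductible already satisfied, so traveler's share is 30% × $1,680 = $504. Traveler pays $504; OOP now $4,163.80.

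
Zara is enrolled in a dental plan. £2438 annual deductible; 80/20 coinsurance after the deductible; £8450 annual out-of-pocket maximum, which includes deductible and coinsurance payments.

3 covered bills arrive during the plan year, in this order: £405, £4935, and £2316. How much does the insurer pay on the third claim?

Bill 1, £405: fully absorbed by the deductible. Patient pays £405; OOP now £405. Insurer: £405 − £405 = £0.
Bill 2, £4935: £2033 finishes the deductible; £2902 goes to coinsurance; patient's 20% is £580.40. Patient pays £2613.40; OOP now £3018.40. Insurer: £4935 − £2613.40 = £2321.60.
Bill 3, £2316: deductible met; 20% of £2316 = £463.20. Cost to patient: £463.20. OOP to date £3481.60. Plan pays £2316 − £463.20 = £1852.80.

£1852.80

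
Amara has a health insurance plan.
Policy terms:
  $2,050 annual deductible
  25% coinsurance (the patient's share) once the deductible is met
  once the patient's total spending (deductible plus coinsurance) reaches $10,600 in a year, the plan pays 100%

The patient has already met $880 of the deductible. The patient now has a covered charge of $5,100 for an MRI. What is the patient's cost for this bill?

Remaining deductible: $2,050 − $880 = $1,170.
That leaves $5,100 − $1,170 = $3,930 for coinsurance.
25% of $3,930 = $982.50 falls to the patient.
Patient responsibility before any cap: $1,170 + $982.50 = $2,152.50.
Total out-of-pocket so far would be $880 + $2,152.50 = $3,032.50, below the $10,600 cap — no reduction.

$2,152.50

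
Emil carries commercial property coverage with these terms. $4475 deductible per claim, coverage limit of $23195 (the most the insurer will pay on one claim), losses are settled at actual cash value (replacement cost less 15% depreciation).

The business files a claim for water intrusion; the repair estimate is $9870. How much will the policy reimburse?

At 15% depreciation, ACV = $9870 − $1480.50 = $8389.50.
Subtract the deductible: $8389.50 − $4475 = $3914.50.
That's under the $23195 cap, so the insurer reimburses the full $3914.50.

$3914.50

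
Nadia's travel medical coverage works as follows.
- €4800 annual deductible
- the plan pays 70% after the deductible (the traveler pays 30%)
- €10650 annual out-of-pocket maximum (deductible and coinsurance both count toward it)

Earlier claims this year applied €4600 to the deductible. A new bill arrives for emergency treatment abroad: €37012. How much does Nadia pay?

Remaining deductible: €4800 − €4600 = €200.
That leaves €37012 − €200 = €36812 for coinsurance.
Traveler's 30% share of €36812 is €11043.60.
So the traveler owes €200 + €11043.60 = €11243.60 before any cap.
Year-to-date out-of-pocket would reach €4600 + €11243.60 = €15843.60, above the €10650 maximum, so the traveler pays only €10650 − €4600 = €6050.

€6050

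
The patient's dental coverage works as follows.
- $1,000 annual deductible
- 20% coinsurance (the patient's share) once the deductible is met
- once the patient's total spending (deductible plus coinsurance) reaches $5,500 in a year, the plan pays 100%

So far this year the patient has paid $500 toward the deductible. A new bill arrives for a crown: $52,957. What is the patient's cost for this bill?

Remaining deductible: $1,000 − $500 = $500.
That leaves $52,957 − $500 = $52,457 for coinsurance.
Patient's 20% share of $52,457 is $10,491.40.
That puts the patient's cost at $500 + $10,491.40 = $10,991.40 before any cap.
That would bring total out-of-pocket to $11,491.40, past the $5,500 cap. The patient is capped at $5,500 − $500 = $5,000 on this claim.

$5,000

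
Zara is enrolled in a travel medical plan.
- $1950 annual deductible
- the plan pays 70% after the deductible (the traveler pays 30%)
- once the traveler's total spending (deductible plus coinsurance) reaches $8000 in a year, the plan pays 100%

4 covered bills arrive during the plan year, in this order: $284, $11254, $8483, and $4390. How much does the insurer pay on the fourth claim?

Claim 1 ($284): all of it applies to the deductible. Traveler pays $284; OOP now $284. Insurer: $284 − $284 = $0.
Claim 2 ($11254): $1666 finishes the deductible; $9588 goes to coinsurance; coinsurance $9588 × 30% = $2876.40. Cost to traveler: $4542.40. OOP to date $4826.40. Insurer: $11254 − $4542.40 = $6711.60.
Claim 3 ($8483): deductible already satisfied, so traveler's share is 30% × $8483 = $2544.90. Traveler pays $2544.90; OOP now $7371.30. Plan pays $8483 − $2544.90 = $5938.10.
Claim 4 ($4390): 30% coinsurance on $4390 = $1317. Adding that to $7371.30 gives $8688.30, past the $8000 cap; traveler pays only $8000 − $7371.30 = $628.70. Insurer: $4390 − $628.70 = $3761.30.

$3761.30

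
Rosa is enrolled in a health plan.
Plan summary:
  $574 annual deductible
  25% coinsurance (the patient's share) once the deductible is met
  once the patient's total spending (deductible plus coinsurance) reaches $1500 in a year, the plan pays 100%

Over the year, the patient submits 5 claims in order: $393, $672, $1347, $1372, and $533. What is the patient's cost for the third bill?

#1 ($393): entire amount goes to the deductible. Patient owes $393 (running OOP $393).
#2 ($672): deductible takes $181, $491 remains; patient's 25% is $122.75. Patient pays $303.75; OOP now $696.75.
#3 ($1347): deductible met; 25% of $1347 = $336.75. Patient pays $336.75; OOP now $1033.50.

$336.75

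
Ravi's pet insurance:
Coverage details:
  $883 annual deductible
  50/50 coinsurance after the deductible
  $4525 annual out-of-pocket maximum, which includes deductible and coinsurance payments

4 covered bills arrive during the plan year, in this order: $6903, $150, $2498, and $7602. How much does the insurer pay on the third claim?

$1941

Claim 1 — $6903: $883 to deductible, leaving $6020; 50% of $6020 = $3010. Owner owes $3893 (running OOP $3893). Insurer: $6903 − $3893 = $3010.
Claim 2 — $150: deductible already satisfied, so owner's share is 50% × $150 = $75. Owner owes $75 (running OOP $3968). Insurer: $150 − $75 = $75.
Claim 3 — $2498: deductible already satisfied, so owner's share is 50% × $2498 = $1249. That would push OOP to $5217, over the $4525 cap, so owner pays $4525 − $3968 = $557. Insurer: $2498 − $557 = $1941.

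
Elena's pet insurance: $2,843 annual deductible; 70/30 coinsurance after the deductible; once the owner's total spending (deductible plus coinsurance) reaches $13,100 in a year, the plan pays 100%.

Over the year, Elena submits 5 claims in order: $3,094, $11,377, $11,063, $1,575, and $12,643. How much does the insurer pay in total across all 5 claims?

#1 ($3,094): deductible takes $2,843, $251 remains; 30% of $251 = $75.30. Owner pays $2,918.30; OOP now $2,918.30. Insurer: $3,094 − $2,918.30 = $175.70.
#2 ($11,377): deductible already satisfied, so owner's share is 30% × $11,377 = $3,413.10. Cost to owner: $3,413.10. OOP to date $6,331.40. Plan pays $11,377 − $3,413.10 = $7,963.90.
#3 ($11,063): deductible met; 30% of $11,063 = $3,318.90. Owner owes $3,318.90 (running OOP $9,650.30). Insurer: $11,063 − $3,318.90 = $7,744.10.
#4 ($1,575): 30% coinsurance on $1,575 = $472.50. Cost to owner: $472.50. OOP to date $10,122.80. Plan pays $1,575 − $472.50 = $1,102.50.
#5 ($12,643): deductible met; 30% of $12,643 = $3,792.90. OOP would hit $13,915.70 > $13,100, so the cap limits the owner to $13,100 − $10,122.80 = $2,977.20. Plan pays $12,643 − $2,977.20 = $9,665.80.
Insurer total: $175.70 + $7,963.90 + $7,744.10 + $1,102.50 + $9,665.80 = $26,652.

$26,652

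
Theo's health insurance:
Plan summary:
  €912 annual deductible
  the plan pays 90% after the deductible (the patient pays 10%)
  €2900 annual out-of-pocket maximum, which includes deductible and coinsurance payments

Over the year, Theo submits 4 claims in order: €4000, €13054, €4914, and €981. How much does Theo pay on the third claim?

€373.80

#1 (€4000): €912 to deductible, leaving €3088; patient's 10% is €308.80. Patient pays €1220.80; OOP now €1220.80.
#2 (€13054): 10% coinsurance on €13054 = €1305.40. Patient owes €1305.40 (running OOP €2526.20).
#3 (€4914): 10% coinsurance on €4914 = €491.40. Adding that to €2526.20 gives €3017.60, past the €2900 cap; patient pays only €2900 − €2526.20 = €373.80.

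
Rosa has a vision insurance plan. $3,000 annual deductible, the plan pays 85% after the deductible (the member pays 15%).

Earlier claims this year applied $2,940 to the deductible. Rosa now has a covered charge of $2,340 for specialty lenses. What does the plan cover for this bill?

Deductible still to meet: $3,000 − $2,940 = $60.
The remaining $2,280 (= $2,340 − $60) moves to coinsurance.
Member's 15% share of $2,280 is $342.
Member responsibility: $60 + $342 = $402.
The insurer covers the remainder: $2,340 − $402 = $1,938.

$1,938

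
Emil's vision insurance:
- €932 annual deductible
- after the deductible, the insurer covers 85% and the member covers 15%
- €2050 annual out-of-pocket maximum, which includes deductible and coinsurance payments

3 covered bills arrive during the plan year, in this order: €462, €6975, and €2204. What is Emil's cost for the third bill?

€142.25

Bill 1, €462: entire amount goes to the deductible. Cost to member: €462. OOP to date €462.
Bill 2, €6975: €470 to deductible, leaving €6505; member's 15% is €975.75. Member owes €1445.75 (running OOP €1907.75).
Bill 3, €2204: deductible met; 15% of €2204 = €330.60. OOP would hit €2238.35 > €2050, so the cap limits the member to €2050 − €1907.75 = €142.25.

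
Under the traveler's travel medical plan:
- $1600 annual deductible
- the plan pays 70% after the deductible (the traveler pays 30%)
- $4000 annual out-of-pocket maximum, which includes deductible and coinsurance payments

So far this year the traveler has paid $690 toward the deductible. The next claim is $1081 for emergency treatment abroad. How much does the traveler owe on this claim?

$961.30

Remaining deductible: $1600 − $690 = $910.
The remaining $171 (= $1081 − $910) moves to coinsurance.
Traveler's 30% share of $171 is $51.30.
That puts the traveler's cost at $910 + $51.30 = $961.30 before any cap.
Cumulative spending $690 + $961.30 = $1651.30 stays under the $4000 maximum.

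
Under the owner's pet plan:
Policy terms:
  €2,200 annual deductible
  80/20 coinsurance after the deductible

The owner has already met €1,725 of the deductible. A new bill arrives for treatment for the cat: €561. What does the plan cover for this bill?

€1,725 of the €2,200 deductible is already met, leaving €475.
That leaves €561 − €475 = €86 for coinsurance.
20% of €86 = €17.20 falls to the owner.
So the owner owes €475 + €17.20 = €492.20.
The insurer covers the remainder: €561 − €492.20 = €68.80.

€68.80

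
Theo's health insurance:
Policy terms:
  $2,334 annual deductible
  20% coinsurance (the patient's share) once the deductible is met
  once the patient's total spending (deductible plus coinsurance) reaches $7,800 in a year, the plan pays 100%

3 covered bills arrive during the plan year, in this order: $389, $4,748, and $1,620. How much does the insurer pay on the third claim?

#1 ($389): entire amount goes to the deductible. Patient owes $389 (running OOP $389). Plan pays $389 − $389 = $0.
#2 ($4,748): deductible takes $1,945, $2,803 remains; coinsurance $2,803 × 20% = $560.60. Patient pays $2,505.60; OOP now $2,894.60. Insurer: $4,748 − $2,505.60 = $2,242.40.
#3 ($1,620): deductible met; 20% of $1,620 = $324. Patient pays $324; OOP now $3,218.60. Insurer: $1,620 − $324 = $1,296.

$1,296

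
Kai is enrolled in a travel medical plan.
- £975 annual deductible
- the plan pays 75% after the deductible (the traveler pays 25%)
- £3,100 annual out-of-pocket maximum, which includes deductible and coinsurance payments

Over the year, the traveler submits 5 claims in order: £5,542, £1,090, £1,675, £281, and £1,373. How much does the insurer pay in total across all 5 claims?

Claim 1 — £5,542: £975 finishes the deductible; £4,567 goes to coinsurance; 25% of £4,567 = £1,141.75. Traveler owes £2,116.75 (running OOP £2,116.75). Plan pays £5,542 − £2,116.75 = £3,425.25.
Claim 2 — £1,090: 25% coinsurance on £1,090 = £272.50. Traveler pays £272.50; OOP now £2,389.25. Insurer: £1,090 − £272.50 = £817.50.
Claim 3 — £1,675: 25% coinsurance on £1,675 = £418.75. Traveler pays £418.75; OOP now £2,808. Plan pays £1,675 − £418.75 = £1,256.25.
Claim 4 — £281: deductible already satisfied, so traveler's share is 25% × £281 = £70.25. Cost to traveler: £70.25. OOP to date £2,878.25. Plan pays £281 − £70.25 = £210.75.
Claim 5 — £1,373: 25% coinsurance on £1,373 = £343.25. That would push OOP to £3,221.50, over the £3,100 cap, so traveler pays £3,100 − £2,878.25 = £221.75. Insurer: £1,373 − £221.75 = £1,151.25.
Insurer total = bills − traveler's total = £9,961 − £3,100 = £6,861.

£6,861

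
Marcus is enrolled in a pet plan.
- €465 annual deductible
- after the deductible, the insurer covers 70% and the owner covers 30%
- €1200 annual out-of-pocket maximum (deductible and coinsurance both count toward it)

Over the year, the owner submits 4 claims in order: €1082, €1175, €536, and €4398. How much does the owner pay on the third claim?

€160.80

#1 (€1082): deductible takes €465, €617 remains; 30% of €617 = €185.10. Owner owes €650.10 (running OOP €650.10).
#2 (€1175): 30% coinsurance on €1175 = €352.50. Cost to owner: €352.50. OOP to date €1002.60.
#3 (€536): deductible met; 30% of €536 = €160.80. Cost to owner: €160.80. OOP to date €1163.40.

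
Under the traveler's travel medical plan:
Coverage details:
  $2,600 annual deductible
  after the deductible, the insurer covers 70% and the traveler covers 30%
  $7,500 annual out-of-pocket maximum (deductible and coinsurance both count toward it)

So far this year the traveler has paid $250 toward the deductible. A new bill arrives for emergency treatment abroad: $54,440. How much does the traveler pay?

Remaining deductible: $2,600 − $250 = $2,350.
That leaves $54,440 − $2,350 = $52,090 for coinsurance.
Coinsurance: $52,090 × 30% = $15,627.
So the traveler owes $2,350 + $15,627 = $17,977 before any cap.
Adding $17,977 to the $250 already spent would give $18,227, which exceeds the $7,500 cap; the traveler pays just $7,500 − $250 = $7,250.

$7,250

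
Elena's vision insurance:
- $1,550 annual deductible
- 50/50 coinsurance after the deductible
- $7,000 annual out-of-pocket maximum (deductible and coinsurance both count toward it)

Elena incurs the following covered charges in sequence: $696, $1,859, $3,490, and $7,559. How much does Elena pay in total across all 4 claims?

Claim 1 ($696): all of it applies to the deductible. Cost to member: $696. OOP to date $696.
Claim 2 ($1,859): $854 finishes the deductible; $1,005 goes to coinsurance; 50% of $1,005 = $502.50. Member owes $1,356.50 (running OOP $2,052.50).
Claim 3 ($3,490): deductible already satisfied, so member's share is 50% × $3,490 = $1,745. Member pays $1,745; OOP now $3,797.50.
Claim 4 ($7,559): deductible met; 50% of $7,559 = $3,779.50. OOP would hit $7,577 > $7,000, so the cap limits the member to $7,000 − $3,797.50 = $3,202.50.
Total paid by the member: $696 + $1,356.50 + $1,745 + $3,202.50 = $7,000.

$7,000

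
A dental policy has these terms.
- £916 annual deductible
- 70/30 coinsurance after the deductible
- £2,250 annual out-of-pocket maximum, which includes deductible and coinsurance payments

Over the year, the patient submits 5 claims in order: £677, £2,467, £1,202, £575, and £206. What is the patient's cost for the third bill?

Bill 1, £677: all of it applies to the deductible. Cost to patient: £677. OOP to date £677.
Bill 2, £2,467: £239 finishes the deductible; £2,228 goes to coinsurance; coinsurance £2,228 × 30% = £668.40. Patient pays £907.40; OOP now £1,584.40.
Bill 3, £1,202: 30% coinsurance on £1,202 = £360.60. Patient owes £360.60 (running OOP £1,945).

£360.60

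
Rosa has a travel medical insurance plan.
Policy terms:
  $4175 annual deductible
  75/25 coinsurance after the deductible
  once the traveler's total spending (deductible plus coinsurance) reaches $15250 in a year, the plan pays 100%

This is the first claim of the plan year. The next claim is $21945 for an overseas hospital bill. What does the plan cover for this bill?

Nothing has been paid toward the $4175 deductible, so the first $4175 of this charge is applied there.
After the $4175 deductible portion, $21945 − $4175 = $17770 is subject to coinsurance.
Traveler's 25% share of $17770 is $4442.50.
That puts the traveler's cost at $4175 + $4442.50 = $8617.50 before any cap.
Cumulative spending $0 + $8617.50 = $8617.50 stays under the $15250 maximum.
The plan picks up $21945 − $8617.50 = $13327.50.

$13327.50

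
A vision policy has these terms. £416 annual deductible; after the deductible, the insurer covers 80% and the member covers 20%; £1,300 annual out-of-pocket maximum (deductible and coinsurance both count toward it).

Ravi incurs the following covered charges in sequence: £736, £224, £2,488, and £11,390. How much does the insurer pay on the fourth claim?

£11,112.40

Bill 1, £736: £416 to deductible, leaving £320; 20% of £320 = £64. Cost to member: £480. OOP to date £480. Insurer: £736 − £480 = £256.
Bill 2, £224: deductible already satisfied, so member's share is 20% × £224 = £44.80. Member owes £44.80 (running OOP £524.80). Insurer: £224 − £44.80 = £179.20.
Bill 3, £2,488: 20% coinsurance on £2,488 = £497.60. Cost to member: £497.60. OOP to date £1,022.40. Plan pays £2,488 − £497.60 = £1,990.40.
Bill 4, £11,390: 20% coinsurance on £11,390 = £2,278. That would push OOP to £3,300.40, over the £1,300 cap, so member pays £1,300 − £1,022.40 = £277.60. Insurer: £11,390 − £277.60 = £11,112.40.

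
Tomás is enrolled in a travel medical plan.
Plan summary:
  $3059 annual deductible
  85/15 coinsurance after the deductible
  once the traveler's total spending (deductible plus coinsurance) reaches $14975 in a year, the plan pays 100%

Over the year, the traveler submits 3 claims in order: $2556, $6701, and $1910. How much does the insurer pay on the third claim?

Bill 1, $2556: all of it applies to the deductible. Traveler owes $2556 (running OOP $2556). Insurer: $2556 − $2556 = $0.
Bill 2, $6701: deductible takes $503, $6198 remains; coinsurance $6198 × 15% = $929.70. Cost to traveler: $1432.70. OOP to date $3988.70. Insurer: $6701 − $1432.70 = $5268.30.
Bill 3, $1910: 15% coinsurance on $1910 = $286.50. Traveler owes $286.50 (running OOP $4275.20). Insurer: $1910 − $286.50 = $1623.50.

$1623.50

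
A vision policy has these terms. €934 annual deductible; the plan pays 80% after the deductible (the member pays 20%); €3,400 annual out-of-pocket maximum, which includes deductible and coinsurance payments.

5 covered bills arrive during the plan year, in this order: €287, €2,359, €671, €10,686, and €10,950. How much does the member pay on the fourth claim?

€1,989.40

Bill 1, €287: fully absorbed by the deductible. Member owes €287 (running OOP €287).
Bill 2, €2,359: €647 to deductible, leaving €1,712; coinsurance €1,712 × 20% = €342.40. Cost to member: €989.40. OOP to date €1,276.40.
Bill 3, €671: deductible already satisfied, so member's share is 20% × €671 = €134.20. Member pays €134.20; OOP now €1,410.60.
Bill 4, €10,686: deductible met; 20% of €10,686 = €2,137.20. That would push OOP to €3,547.80, over the €3,400 cap, so member pays €3,400 − €1,410.60 = €1,989.40.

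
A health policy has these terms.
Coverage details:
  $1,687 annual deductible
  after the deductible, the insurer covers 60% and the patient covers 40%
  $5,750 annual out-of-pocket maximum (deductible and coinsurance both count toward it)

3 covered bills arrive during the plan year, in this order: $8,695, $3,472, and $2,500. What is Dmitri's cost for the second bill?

#1 ($8,695): $1,687 to deductible, leaving $7,008; coinsurance $7,008 × 40% = $2,803.20. Patient owes $4,490.20 (running OOP $4,490.20).
#2 ($3,472): deductible met; 40% of $3,472 = $1,388.80. That would push OOP to $5,879, over the $5,750 cap, so patient pays $5,750 − $4,490.20 = $1,259.80.

$1,259.80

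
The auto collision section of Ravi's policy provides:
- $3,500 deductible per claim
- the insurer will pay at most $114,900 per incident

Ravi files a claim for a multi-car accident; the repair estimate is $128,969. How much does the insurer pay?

Less the $3,500 deductible: $128,969 − $3,500 = $125,469.
$125,469 exceeds the $114,900 limit, so the insurer pays the limit: $114,900.

$114,900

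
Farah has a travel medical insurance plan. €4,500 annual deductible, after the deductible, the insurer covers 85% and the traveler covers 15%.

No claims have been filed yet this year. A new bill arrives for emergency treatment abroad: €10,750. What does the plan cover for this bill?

€5,312.50

The full €4,500 deductible is still open; €4,500 of this bill applies to it.
The remaining €6,250 (= €10,750 − €4,500) moves to coinsurance.
Traveler's 15% share of €6,250 is €937.50.
So the traveler owes €4,500 + €937.50 = €5,437.50.
Insurer pays the balance: €10,750 − €5,437.50 = €5,312.50.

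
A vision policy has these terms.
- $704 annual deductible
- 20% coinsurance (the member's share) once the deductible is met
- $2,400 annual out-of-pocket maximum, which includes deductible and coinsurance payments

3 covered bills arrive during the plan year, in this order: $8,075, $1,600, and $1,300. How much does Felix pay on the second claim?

Claim 1 — $8,075: deductible takes $704, $7,371 remains; 20% of $7,371 = $1,474.20. Cost to member: $2,178.20. OOP to date $2,178.20.
Claim 2 — $1,600: 20% coinsurance on $1,600 = $320. OOP would hit $2,498.20 > $2,400, so the cap limits the member to $2,400 − $2,178.20 = $221.80.

$221.80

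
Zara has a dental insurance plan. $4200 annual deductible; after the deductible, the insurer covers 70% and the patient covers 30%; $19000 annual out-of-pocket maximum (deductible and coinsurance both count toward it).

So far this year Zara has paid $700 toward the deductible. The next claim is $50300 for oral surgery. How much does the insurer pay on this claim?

$32760

$700 of the $4200 deductible is already met, leaving $3500.
After the $3500 deductible portion, $50300 − $3500 = $46800 is subject to coinsurance.
30% of $46800 = $14040 falls to the patient.
So the patient owes $3500 + $14040 = $17540 before any cap.
Cumulative spending $700 + $17540 = $18240 stays under the $19000 maximum.
The plan picks up $50300 − $17540 = $32760.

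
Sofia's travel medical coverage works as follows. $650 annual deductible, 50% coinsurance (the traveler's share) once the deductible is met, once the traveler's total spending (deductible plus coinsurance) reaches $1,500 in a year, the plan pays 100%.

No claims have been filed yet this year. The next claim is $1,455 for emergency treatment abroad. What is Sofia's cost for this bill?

$1,052.50

Deductible not yet touched, so the first $650 of the bill goes to the deductible.
The remaining $805 (= $1,455 − $650) moves to coinsurance.
Traveler's 50% share of $805 is $402.50.
That puts the traveler's cost at $650 + $402.50 = $1,052.50 before any cap.
Year-to-date out-of-pocket becomes $0 + $1,052.50 = $1,052.50, still under the $1,500 maximum, so no cap applies.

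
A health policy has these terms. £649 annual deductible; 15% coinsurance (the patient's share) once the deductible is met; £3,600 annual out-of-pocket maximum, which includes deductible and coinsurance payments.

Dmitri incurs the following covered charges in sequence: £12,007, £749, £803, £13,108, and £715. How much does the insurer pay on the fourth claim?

£12,093.50

Claim 1 (£12,007): £649 finishes the deductible; £11,358 goes to coinsurance; coinsurance £11,358 × 15% = £1,703.70. Patient pays £2,352.70; OOP now £2,352.70. Plan pays £12,007 − £2,352.70 = £9,654.30.
Claim 2 (£749): deductible met; 15% of £749 = £112.35. Cost to patient: £112.35. OOP to date £2,465.05. Insurer: £749 − £112.35 = £636.65.
Claim 3 (£803): deductible already satisfied, so patient's share is 15% × £803 = £120.45. Cost to patient: £120.45. OOP to date £2,585.50. Plan pays £803 − £120.45 = £682.55.
Claim 4 (£13,108): deductible met; 15% of £13,108 = £1,966.20. Adding that to £2,585.50 gives £4,551.70, past the £3,600 cap; patient pays only £3,600 − £2,585.50 = £1,014.50. Insurer: £13,108 − £1,014.50 = £12,093.50.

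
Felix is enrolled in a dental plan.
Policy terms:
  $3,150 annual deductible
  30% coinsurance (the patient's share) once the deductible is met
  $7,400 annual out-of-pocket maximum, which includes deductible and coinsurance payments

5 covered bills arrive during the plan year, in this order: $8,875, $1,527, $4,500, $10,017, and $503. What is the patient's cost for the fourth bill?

$724.40

#1 ($8,875): $3,150 to deductible, leaving $5,725; patient's 30% is $1,717.50. Patient pays $4,867.50; OOP now $4,867.50.
#2 ($1,527): deductible met; 30% of $1,527 = $458.10. Patient owes $458.10 (running OOP $5,325.60).
#3 ($4,500): 30% coinsurance on $4,500 = $1,350. Cost to patient: $1,350. OOP to date $6,675.60.
#4 ($10,017): 30% coinsurance on $10,017 = $3,005.10. Adding that to $6,675.60 gives $9,680.70, past the $7,400 cap; patient pays only $7,400 − $6,675.60 = $724.40.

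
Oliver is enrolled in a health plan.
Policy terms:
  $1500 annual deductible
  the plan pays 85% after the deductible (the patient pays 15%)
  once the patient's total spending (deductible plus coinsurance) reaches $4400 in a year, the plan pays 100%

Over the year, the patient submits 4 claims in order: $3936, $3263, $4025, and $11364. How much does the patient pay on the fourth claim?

$1441.40

#1 ($3936): $1500 to deductible, leaving $2436; coinsurance $2436 × 15% = $365.40. Patient pays $1865.40; OOP now $1865.40.
#2 ($3263): deductible already satisfied, so patient's share is 15% × $3263 = $489.45. Patient pays $489.45; OOP now $2354.85.
#3 ($4025): deductible already satisfied, so patient's share is 15% × $4025 = $603.75. Patient pays $603.75; OOP now $2958.60.
#4 ($11364): deductible already satisfied, so patient's share is 15% × $11364 = $1704.60. That would push OOP to $4663.20, over the $4400 cap, so patient pays $4400 − $2958.60 = $1441.40.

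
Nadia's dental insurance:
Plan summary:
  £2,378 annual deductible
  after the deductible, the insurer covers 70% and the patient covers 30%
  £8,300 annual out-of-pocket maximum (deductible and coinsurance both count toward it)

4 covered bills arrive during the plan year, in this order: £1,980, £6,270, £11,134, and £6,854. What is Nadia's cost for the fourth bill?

£820.20

Claim 1 (£1,980): fully absorbed by the deductible. Patient owes £1,980 (running OOP £1,980).
Claim 2 (£6,270): £398 to deductible, leaving £5,872; coinsurance £5,872 × 30% = £1,761.60. Patient pays £2,159.60; OOP now £4,139.60.
Claim 3 (£11,134): 30% coinsurance on £11,134 = £3,340.20. Cost to patient: £3,340.20. OOP to date £7,479.80.
Claim 4 (£6,854): 30% coinsurance on £6,854 = £2,056.20. Adding that to £7,479.80 gives £9,536, past the £8,300 cap; patient pays only £8,300 − £7,479.80 = £820.20.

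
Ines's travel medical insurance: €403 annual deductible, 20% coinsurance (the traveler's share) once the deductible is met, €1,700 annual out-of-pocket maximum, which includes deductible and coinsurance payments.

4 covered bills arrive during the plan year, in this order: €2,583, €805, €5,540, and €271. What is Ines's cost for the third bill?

Claim 1 — €2,583: deductible takes €403, €2,180 remains; traveler's 20% is €436. Traveler pays €839; OOP now €839.
Claim 2 — €805: deductible already satisfied, so traveler's share is 20% × €805 = €161. Traveler pays €161; OOP now €1,000.
Claim 3 — €5,540: 20% coinsurance on €5,540 = €1,108. Adding that to €1,000 gives €2,108, past the €1,700 cap; traveler pays only €1,700 − €1,000 = €700.

€700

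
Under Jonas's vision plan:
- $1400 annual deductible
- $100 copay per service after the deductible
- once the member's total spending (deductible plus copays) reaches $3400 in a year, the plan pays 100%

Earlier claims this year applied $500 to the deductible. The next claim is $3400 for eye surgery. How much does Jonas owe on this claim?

$1000

Deductible still to meet: $1400 − $500 = $900.
After the $900 deductible portion, $3400 − $900 = $2500 is subject to the copay.
Copay on this service: $100.
That puts the member's cost at $900 + $100 = $1000 before any cap.
Total out-of-pocket so far would be $500 + $1000 = $1500, below the $3400 cap — no reduction.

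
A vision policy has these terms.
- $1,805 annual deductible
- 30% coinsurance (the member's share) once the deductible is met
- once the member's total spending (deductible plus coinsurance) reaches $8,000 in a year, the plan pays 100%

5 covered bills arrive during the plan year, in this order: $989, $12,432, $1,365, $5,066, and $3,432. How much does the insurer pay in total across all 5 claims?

$15,284

#1 ($989): entire amount goes to the deductible. Cost to member: $989. OOP to date $989. Plan pays $989 − $989 = $0.
#2 ($12,432): $816 to deductible, leaving $11,616; 30% of $11,616 = $3,484.80. Cost to member: $4,300.80. OOP to date $5,289.80. Insurer: $12,432 − $4,300.80 = $8,131.20.
#3 ($1,365): deductible met; 30% of $1,365 = $409.50. Member owes $409.50 (running OOP $5,699.30). Insurer: $1,365 − $409.50 = $955.50.
#4 ($5,066): deductible met; 30% of $5,066 = $1,519.80. Member owes $1,519.80 (running OOP $7,219.10). Plan pays $5,066 − $1,519.80 = $3,546.20.
#5 ($3,432): deductible already satisfied, so member's share is 30% × $3,432 = $1,029.60. Adding that to $7,219.10 gives $8,248.70, past the $8,000 cap; member pays only $8,000 − $7,219.10 = $780.90. Insurer: $3,432 − $780.90 = $2,651.10.
Insurer total: $0 + $8,131.20 + $955.50 + $3,546.20 + $2,651.10 = $15,284.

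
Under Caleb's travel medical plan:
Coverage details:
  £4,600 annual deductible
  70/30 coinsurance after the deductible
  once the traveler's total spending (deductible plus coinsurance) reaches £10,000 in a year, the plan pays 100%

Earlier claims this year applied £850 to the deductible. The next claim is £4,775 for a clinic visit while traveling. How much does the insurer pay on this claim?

Remaining deductible: £4,600 − £850 = £3,750.
After the £3,750 deductible portion, £4,775 − £3,750 = £1,025 is subject to coinsurance.
30% of £1,025 = £307.50 falls to the traveler.
That puts the traveler's cost at £3,750 + £307.50 = £4,057.50 before any cap.
Total out-of-pocket so far would be £850 + £4,057.50 = £4,907.50, below the £10,000 cap — no reduction.
The insurer covers the remainder: £4,775 − £4,057.50 = £717.50.

£717.50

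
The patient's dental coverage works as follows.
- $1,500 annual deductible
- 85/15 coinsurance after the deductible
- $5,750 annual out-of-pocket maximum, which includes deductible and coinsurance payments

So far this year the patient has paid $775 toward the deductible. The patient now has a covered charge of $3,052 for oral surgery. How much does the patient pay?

$1,074.05

$775 of the $1,500 deductible is already met, leaving $725.
After the $725 deductible portion, $3,052 − $725 = $2,327 is subject to coinsurance.
Patient's 15% share of $2,327 is $349.05.
That puts the patient's cost at $725 + $349.05 = $1,074.05 before any cap.
Total out-of-pocket so far would be $775 + $1,074.05 = $1,849.05, below the $5,750 cap — no reduction.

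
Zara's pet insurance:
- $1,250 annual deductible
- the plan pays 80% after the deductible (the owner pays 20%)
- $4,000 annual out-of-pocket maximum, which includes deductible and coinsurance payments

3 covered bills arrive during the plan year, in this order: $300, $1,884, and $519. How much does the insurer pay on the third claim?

#1 ($300): entire amount goes to the deductible. Owner pays $300; OOP now $300. Plan pays $300 − $300 = $0.
#2 ($1,884): $950 finishes the deductible; $934 goes to coinsurance; 20% of $934 = $186.80. Cost to owner: $1,136.80. OOP to date $1,436.80. Plan pays $1,884 − $1,136.80 = $747.20.
#3 ($519): deductible already satisfied, so owner's share is 20% × $519 = $103.80. Cost to owner: $103.80. OOP to date $1,540.60. Insurer: $519 − $103.80 = $415.20.

$415.20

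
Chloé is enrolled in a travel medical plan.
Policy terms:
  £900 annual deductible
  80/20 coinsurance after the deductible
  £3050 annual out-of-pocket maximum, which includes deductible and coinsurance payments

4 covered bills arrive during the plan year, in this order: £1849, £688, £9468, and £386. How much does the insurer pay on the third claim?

£7645.40

#1 (£1849): £900 to deductible, leaving £949; coinsurance £949 × 20% = £189.80. Cost to traveler: £1089.80. OOP to date £1089.80. Insurer: £1849 − £1089.80 = £759.20.
#2 (£688): deductible met; 20% of £688 = £137.60. Traveler owes £137.60 (running OOP £1227.40). Plan pays £688 − £137.60 = £550.40.
#3 (£9468): deductible already satisfied, so traveler's share is 20% × £9468 = £1893.60. Adding that to £1227.40 gives £3121, past the £3050 cap; traveler pays only £3050 − £1227.40 = £1822.60. Insurer: £9468 − £1822.60 = £7645.40.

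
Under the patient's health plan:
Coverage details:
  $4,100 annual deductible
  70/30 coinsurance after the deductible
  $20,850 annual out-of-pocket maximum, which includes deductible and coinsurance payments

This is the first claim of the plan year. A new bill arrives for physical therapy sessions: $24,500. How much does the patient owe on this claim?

$10,220

The full $4,100 deductible is still open; $4,100 of this bill applies to it.
After the $4,100 deductible portion, $24,500 − $4,100 = $20,400 is subject to coinsurance.
30% of $20,400 = $6,120 falls to the patient.
Patient responsibility before any cap: $4,100 + $6,120 = $10,220.
Total out-of-pocket so far would be $0 + $10,220 = $10,220, below the $20,850 cap — no reduction.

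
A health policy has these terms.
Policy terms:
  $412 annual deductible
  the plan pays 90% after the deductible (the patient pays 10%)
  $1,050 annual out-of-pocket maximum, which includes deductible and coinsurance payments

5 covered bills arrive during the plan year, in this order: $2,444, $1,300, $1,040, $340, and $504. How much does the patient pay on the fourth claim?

$34

Claim 1 ($2,444): $412 to deductible, leaving $2,032; patient's 10% is $203.20. Patient owes $615.20 (running OOP $615.20).
Claim 2 ($1,300): 10% coinsurance on $1,300 = $130. Patient pays $130; OOP now $745.20.
Claim 3 ($1,040): 10% coinsurance on $1,040 = $104. Patient owes $104 (running OOP $849.20).
Claim 4 ($340): 10% coinsurance on $340 = $34. Patient owes $34 (running OOP $883.20).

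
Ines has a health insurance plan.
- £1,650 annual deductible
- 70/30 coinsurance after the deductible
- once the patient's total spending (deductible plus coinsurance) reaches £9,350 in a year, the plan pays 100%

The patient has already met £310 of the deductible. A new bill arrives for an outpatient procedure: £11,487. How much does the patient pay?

£4,384.10

Remaining deductible: £1,650 − £310 = £1,340.
That leaves £11,487 − £1,340 = £10,147 for coinsurance.
Coinsurance: £10,147 × 30% = £3,044.10.
Patient responsibility before any cap: £1,340 + £3,044.10 = £4,384.10.
Cumulative spending £310 + £4,384.10 = £4,694.10 stays under the £9,350 maximum.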